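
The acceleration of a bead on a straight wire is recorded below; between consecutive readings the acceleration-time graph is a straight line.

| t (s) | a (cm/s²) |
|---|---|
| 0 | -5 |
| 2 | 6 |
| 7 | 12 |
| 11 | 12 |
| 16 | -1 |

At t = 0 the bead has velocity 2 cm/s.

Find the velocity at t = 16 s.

Δv equals the area under the a-t graph; then v = v₀ + Δv.
0–2 s: ½(-5 + 6)(2) = 1 cm/s
2–7 s: ½(6 + 12)(5) = 45 cm/s
7–11 s: 12 × 4 = 48 cm/s
11–16 s: ½(12 + -1)(5) = 27.5 cm/s
Δv = 121.5 cm/s, so v(16) = 2 + (121.5) = 123.5 cm/s.

123.5 cm/s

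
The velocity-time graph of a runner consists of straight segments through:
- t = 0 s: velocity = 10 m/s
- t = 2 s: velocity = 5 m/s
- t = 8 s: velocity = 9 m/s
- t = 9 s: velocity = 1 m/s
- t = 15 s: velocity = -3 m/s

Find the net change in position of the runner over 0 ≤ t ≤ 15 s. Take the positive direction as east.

Displacement is the signed area under the v-t curve.
0–2 s: ½(10 + 5)(2) = 15 m
2–8 s: ½(5 + 9)(6) = 42 m
8–9 s: ½(9 + 1)(1) = 5 m
9–15 s: ½(1 + -3)(6) = -6 m
Net displacement = 56 m

56 m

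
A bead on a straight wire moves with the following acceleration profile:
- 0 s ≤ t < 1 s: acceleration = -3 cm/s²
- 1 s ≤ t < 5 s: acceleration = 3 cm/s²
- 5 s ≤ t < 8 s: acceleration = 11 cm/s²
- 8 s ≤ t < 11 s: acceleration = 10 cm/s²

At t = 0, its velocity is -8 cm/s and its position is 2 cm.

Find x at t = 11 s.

172 cm

On each constant-a segment, Δv = aΔt and Δx = v₀Δt + ½aΔt²; chain segment to segment.
0–1 s: v starts -8 cm/s; Δx = -8·1 + ½·-3·1² = -9.5 cm; v ends -11 cm/s.
1–5 s: v starts -11 cm/s; Δx = -11·4 + ½·3·4² = -20 cm; v ends 1 cm/s.
5–8 s: v starts 1 cm/s; Δx = 1·3 + ½·11·3² = 52.5 cm; v ends 34 cm/s.
8–11 s: v starts 34 cm/s; Δx = 34·3 + ½·10·3² = 147 cm; v ends 64 cm/s.
x(11) = 2 + Σ Δx = 172 cm.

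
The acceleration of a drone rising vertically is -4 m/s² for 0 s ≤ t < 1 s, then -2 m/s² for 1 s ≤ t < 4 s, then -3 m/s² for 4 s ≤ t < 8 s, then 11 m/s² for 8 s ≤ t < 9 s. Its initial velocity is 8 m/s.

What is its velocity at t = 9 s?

Δv equals the area under the a-t graph; then v = v₀ + Δv.
0–1 s: -4 × 1 = -4 m/s
1–4 s: -2 × 3 = -6 m/s
4–8 s: -3 × 4 = -12 m/s
8–9 s: 11 × 1 = 11 m/s
Δv = -11 m/s, so v(9) = 8 + (-11) = -3 m/s.

-3 m/s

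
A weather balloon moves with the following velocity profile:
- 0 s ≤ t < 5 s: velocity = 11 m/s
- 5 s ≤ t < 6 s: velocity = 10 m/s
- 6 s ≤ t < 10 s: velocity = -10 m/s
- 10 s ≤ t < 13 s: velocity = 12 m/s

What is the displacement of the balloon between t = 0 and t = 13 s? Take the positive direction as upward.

Net displacement equals the area under the velocity-time graph (areas below the axis count negative).
0–5 s: 11 × 5 = 55 m
5–6 s: 10 × 1 = 10 m
6–10 s: -10 × 4 = -40 m
10–13 s: 12 × 3 = 36 m
Net displacement = 61 m

61 m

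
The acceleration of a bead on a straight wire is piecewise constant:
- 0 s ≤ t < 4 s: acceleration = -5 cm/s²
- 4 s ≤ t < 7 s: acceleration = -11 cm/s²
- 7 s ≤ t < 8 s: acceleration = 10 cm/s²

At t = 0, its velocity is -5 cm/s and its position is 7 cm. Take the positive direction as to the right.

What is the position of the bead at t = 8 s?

-230.5 cm

On each constant-a segment, Δv = aΔt and Δx = v₀Δt + ½aΔt²; chain segment to segment.
0–4 s: v starts -5 cm/s; Δx = -5·4 + ½·-5·4² = -60 cm; v ends -25 cm/s.
4–7 s: v starts -25 cm/s; Δx = -25·3 + ½·-11·3² = -124.5 cm; v ends -58 cm/s.
7–8 s: v starts -58 cm/s; Δx = -58·1 + ½·10·1² = -53 cm; v ends -48 cm/s.
x(8) = 7 + Σ Δx = -230.5 cm.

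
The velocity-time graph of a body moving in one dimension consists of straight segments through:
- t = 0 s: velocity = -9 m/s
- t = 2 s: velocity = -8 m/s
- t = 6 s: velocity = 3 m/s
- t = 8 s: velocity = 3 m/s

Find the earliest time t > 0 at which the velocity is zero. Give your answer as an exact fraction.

t = 54/11 s

v changes sign on 2–6 s (from -8 to 3); the graph is linear there, so v = 0 at t = 2 + (8)·(6 − 2)/(3 − -8) = 54/11 s.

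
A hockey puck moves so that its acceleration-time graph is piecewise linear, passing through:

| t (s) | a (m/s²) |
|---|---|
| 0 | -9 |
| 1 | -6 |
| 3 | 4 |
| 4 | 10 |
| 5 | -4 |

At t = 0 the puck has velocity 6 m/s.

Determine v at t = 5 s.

Δv equals the area under the a-t graph; then v = v₀ + Δv.
0–1 s: ½(-9 + -6)(1) = -7.5 m/s
1–3 s: ½(-6 + 4)(2) = -2 m/s
3–4 s: ½(4 + 10)(1) = 7 m/s
4–5 s: ½(10 + -4)(1) = 3 m/s
Δv = 0.5 m/s, so v(5) = 6 + (0.5) = 6.5 m/s.

6.5 m/s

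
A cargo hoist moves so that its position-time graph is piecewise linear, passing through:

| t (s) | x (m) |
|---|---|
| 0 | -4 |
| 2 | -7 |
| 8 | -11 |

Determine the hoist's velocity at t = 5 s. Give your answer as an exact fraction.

-2/3 m/s

Velocity is the slope of the x-t graph on 2–8 s: (-11 − -7)/(8 − 2) = -2/3 m/s.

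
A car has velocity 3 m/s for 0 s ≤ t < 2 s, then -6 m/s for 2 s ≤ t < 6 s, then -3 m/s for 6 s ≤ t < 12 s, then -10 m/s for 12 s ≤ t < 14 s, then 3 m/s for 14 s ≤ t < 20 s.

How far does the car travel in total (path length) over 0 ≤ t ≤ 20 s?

Total distance travelled is ∫|v| dt — sum the magnitudes of each area piece.
0–2 s: |3| × 2 = 6 m
2–6 s: |-6| × 4 = 24 m
6–12 s: |-3| × 6 = 18 m
12–14 s: |-10| × 2 = 20 m
14–20 s: |3| × 6 = 18 m
Total distance = 86 m

86 m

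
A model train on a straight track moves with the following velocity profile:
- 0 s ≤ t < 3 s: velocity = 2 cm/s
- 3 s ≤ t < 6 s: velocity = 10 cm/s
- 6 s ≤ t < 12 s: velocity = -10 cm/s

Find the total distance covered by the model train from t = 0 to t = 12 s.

96 cm

Total distance travelled is ∫|v| dt — sum the magnitudes of each area piece.
0–3 s: |2| × 3 = 6 cm
3–6 s: |10| × 3 = 30 cm
6–12 s: |-10| × 6 = 60 cm
Total distance = 96 cm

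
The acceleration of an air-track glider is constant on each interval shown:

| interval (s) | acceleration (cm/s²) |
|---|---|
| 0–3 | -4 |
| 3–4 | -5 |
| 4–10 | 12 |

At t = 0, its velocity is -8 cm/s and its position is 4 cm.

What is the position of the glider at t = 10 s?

5.5 cm

On each constant-a segment, Δv = aΔt and Δx = v₀Δt + ½aΔt²; chain segment to segment.
0–3 s: v starts -8 cm/s; Δx = -8·3 + ½·-4·3² = -42 cm; v ends -20 cm/s.
3–4 s: v starts -20 cm/s; Δx = -20·1 + ½·-5·1² = -22.5 cm; v ends -25 cm/s.
4–10 s: v starts -25 cm/s; Δx = -25·6 + ½·12·6² = 66 cm; v ends 47 cm/s.
x(10) = 4 + Σ Δx = 5.5 cm.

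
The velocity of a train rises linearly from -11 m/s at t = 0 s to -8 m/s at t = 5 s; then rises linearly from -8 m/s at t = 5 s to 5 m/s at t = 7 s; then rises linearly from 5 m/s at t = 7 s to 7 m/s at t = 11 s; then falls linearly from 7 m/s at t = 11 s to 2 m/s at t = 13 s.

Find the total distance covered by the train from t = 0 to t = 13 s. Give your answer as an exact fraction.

Distance (not displacement) is the total path length: add the absolute areas under v-t.
0–5 s: |½(-11 + -8)(5)| = 47.5 m
5–7 s: v = 0 at t = 81/13 s; triangle areas 64/13 + 25/13 = 89/13 m
7–11 s: |½(5 + 7)(4)| = 24 m
11–13 s: |½(7 + 2)(2)| = 9 m
Total distance = 2271/26 m

2271/26 m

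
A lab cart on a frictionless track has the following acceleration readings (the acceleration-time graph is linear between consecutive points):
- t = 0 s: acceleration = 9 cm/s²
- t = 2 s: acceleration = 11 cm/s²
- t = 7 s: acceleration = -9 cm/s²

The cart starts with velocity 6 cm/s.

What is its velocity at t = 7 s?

31 cm/s

Δv equals the area under the a-t graph; then v = v₀ + Δv.
0–2 s: ½(9 + 11)(2) = 20 cm/s
2–7 s: ½(11 + -9)(5) = 5 cm/s
Δv = 25 cm/s, so v(7) = 6 + (25) = 31 cm/s.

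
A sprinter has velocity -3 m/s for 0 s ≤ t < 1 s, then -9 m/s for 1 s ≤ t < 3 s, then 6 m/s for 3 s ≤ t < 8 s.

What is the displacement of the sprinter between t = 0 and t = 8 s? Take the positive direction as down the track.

9 m

Displacement is the signed area under the v-t curve.
0–1 s: -3 × 1 = -3 m
1–3 s: -9 × 2 = -18 m
3–8 s: 6 × 5 = 30 m
Net displacement = 9 m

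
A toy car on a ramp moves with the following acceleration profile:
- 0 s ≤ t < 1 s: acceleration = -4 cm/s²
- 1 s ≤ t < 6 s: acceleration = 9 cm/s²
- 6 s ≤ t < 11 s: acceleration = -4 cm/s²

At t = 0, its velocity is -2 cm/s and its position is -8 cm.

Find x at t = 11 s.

215.5 cm

On each constant-a segment, Δv = aΔt and Δx = v₀Δt + ½aΔt²; chain segment to segment.
0–1 s: v starts -2 cm/s; Δx = -2·1 + ½·-4·1² = -4 cm; v ends -6 cm/s.
1–6 s: v starts -6 cm/s; Δx = -6·5 + ½·9·5² = 82.5 cm; v ends 39 cm/s.
6–11 s: v starts 39 cm/s; Δx = 39·5 + ½·-4·5² = 145 cm; v ends 19 cm/s.
x(11) = -8 + Σ Δx = 215.5 cm.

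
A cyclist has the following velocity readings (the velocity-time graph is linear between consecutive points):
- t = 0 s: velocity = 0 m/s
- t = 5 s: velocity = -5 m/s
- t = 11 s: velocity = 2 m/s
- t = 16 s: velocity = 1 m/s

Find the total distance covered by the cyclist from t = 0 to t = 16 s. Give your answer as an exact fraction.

227/7 m

Distance (not displacement) is the total path length: add the absolute areas under v-t.
0–5 s: |½(0 + -5)(5)| = 12.5 m
5–11 s: v = 0 at t = 65/7 s; triangle areas 75/7 + 12/7 = 87/7 m
11–16 s: |½(2 + 1)(5)| = 7.5 m
Total distance = 227/7 m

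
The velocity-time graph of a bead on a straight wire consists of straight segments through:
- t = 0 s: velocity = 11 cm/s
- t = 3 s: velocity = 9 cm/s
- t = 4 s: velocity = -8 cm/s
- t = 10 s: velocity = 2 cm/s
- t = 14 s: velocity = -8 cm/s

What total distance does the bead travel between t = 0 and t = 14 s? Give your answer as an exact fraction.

2321/34 cm

Distance (not displacement) is the total path length: add the absolute areas under v-t.
0–3 s: |½(11 + 9)(3)| = 30 cm
3–4 s: v = 0 at t = 60/17 s; triangle areas 81/34 + 32/17 = 145/34 cm
4–10 s: v = 0 at t = 8.8 s; triangle areas 19.2 + 1.2 = 20.4 cm
10–14 s: v = 0 at t = 10.8 s; triangle areas 0.8 + 12.8 = 13.6 cm
Total distance = 2321/34 cm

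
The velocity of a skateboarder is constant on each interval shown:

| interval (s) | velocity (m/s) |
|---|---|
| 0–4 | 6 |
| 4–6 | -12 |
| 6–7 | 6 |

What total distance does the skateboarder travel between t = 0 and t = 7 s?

Distance (not displacement) is the total path length: add the absolute areas under v-t.
0–4 s: |6| × 4 = 24 m
4–6 s: |-12| × 2 = 24 m
6–7 s: |6| × 1 = 6 m
Total distance = 54 m

54 m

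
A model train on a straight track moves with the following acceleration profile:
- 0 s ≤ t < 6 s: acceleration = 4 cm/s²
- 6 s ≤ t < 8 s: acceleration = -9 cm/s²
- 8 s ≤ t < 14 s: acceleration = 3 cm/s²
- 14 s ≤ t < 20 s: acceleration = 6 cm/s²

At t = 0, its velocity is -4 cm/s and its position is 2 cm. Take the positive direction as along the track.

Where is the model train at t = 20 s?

On each constant-a segment, Δv = aΔt and Δx = v₀Δt + ½aΔt²; chain segment to segment.
0–6 s: v starts -4 cm/s; Δx = -4·6 + ½·4·6² = 48 cm; v ends 20 cm/s.
6–8 s: v starts 20 cm/s; Δx = 20·2 + ½·-9·2² = 22 cm; v ends 2 cm/s.
8–14 s: v starts 2 cm/s; Δx = 2·6 + ½·3·6² = 66 cm; v ends 20 cm/s.
14–20 s: v starts 20 cm/s; Δx = 20·6 + ½·6·6² = 228 cm; v ends 56 cm/s.
x(20) = 2 + Σ Δx = 366 cm.

366 cm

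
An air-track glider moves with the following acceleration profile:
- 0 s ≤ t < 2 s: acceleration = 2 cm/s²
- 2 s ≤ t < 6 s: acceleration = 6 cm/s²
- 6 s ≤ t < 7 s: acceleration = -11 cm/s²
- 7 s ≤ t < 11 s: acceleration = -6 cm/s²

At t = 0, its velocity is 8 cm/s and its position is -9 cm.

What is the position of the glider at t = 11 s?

189.5 cm

On each constant-a segment, Δv = aΔt and Δx = v₀Δt + ½aΔt²; chain segment to segment.
0–2 s: v starts 8 cm/s; Δx = 8·2 + ½·2·2² = 20 cm; v ends 12 cm/s.
2–6 s: v starts 12 cm/s; Δx = 12·4 + ½·6·4² = 96 cm; v ends 36 cm/s.
6–7 s: v starts 36 cm/s; Δx = 36·1 + ½·-11·1² = 30.5 cm; v ends 25 cm/s.
7–11 s: v starts 25 cm/s; Δx = 25·4 + ½·-6·4² = 52 cm; v ends 1 cm/s.
x(11) = -9 + Σ Δx = 189.5 cm.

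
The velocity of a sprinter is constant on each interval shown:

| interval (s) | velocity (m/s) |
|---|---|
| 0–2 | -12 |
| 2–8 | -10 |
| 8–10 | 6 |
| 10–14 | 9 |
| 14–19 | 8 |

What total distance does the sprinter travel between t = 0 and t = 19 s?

Distance (not displacement) is the total path length: add the absolute areas under v-t.
0–2 s: |-12| × 2 = 24 m
2–8 s: |-10| × 6 = 60 m
8–10 s: |6| × 2 = 12 m
10–14 s: |9| × 4 = 36 m
14–19 s: |8| × 5 = 40 m
Total distance = 172 m

172 m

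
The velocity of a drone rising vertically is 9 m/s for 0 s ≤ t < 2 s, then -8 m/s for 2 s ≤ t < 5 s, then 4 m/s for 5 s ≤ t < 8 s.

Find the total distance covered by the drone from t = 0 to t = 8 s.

Total distance travelled is ∫|v| dt — sum the magnitudes of each area piece.
0–2 s: |9| × 2 = 18 m
2–5 s: |-8| × 3 = 24 m
5–8 s: |4| × 3 = 12 m
Total distance = 54 m

54 m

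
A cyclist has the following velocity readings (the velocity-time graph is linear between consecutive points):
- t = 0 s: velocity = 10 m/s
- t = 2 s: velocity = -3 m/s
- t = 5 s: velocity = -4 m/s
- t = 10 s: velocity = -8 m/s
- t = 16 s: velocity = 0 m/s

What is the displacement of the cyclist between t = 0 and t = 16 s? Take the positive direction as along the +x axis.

-57.5 m

Net displacement equals the area under the velocity-time graph (areas below the axis count negative).
0–2 s: ½(10 + -3)(2) = 7 m
2–5 s: ½(-3 + -4)(3) = -10.5 m
5–10 s: ½(-4 + -8)(5) = -30 m
10–16 s: ½(-8 + 0)(6) = -24 m
Net displacement = -57.5 m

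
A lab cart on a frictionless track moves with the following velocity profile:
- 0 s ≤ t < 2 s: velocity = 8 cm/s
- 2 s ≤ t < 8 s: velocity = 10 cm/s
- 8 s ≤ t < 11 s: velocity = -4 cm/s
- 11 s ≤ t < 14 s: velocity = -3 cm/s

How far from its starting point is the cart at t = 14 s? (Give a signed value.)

55 cm

Net displacement equals the area under the velocity-time graph (areas below the axis count negative).
0–2 s: 8 × 2 = 16 cm
2–8 s: 10 × 6 = 60 cm
8–11 s: -4 × 3 = -12 cm
11–14 s: -3 × 3 = -9 cm
Net displacement = 55 cm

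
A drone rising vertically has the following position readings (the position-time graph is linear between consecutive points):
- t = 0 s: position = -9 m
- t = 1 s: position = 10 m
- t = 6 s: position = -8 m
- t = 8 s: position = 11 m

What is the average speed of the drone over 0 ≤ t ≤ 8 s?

7 m/s

Average speed = (total path length)/(elapsed time); on a piecewise-linear x-t graph the path length is Σ|Δx|.
0–1 s: |Δx| = |10 − -9| = 19 m
1–6 s: |Δx| = |-8 − 10| = 18 m
6–8 s: |Δx| = |11 − -8| = 19 m
Total path = 56 m; average speed = 56/8 = 7 m/s.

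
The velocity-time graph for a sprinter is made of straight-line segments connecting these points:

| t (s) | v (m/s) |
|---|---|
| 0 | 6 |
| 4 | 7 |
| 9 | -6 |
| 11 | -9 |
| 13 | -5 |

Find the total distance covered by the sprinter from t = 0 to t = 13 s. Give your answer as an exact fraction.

Total distance travelled is ∫|v| dt — sum the magnitudes of each area piece.
0–4 s: |½(6 + 7)(4)| = 26 m
4–9 s: v = 0 at t = 87/13 s; triangle areas 245/26 + 90/13 = 425/26 m
9–11 s: |½(-6 + -9)(2)| = 15 m
11–13 s: |½(-9 + -5)(2)| = 14 m
Total distance = 1855/26 m

1855/26 m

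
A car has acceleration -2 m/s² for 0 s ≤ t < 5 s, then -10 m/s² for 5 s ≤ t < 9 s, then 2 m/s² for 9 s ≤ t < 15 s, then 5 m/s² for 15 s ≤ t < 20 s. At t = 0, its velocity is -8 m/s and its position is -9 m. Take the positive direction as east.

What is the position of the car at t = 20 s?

-705.5 m

On each constant-a segment, Δv = aΔt and Δx = v₀Δt + ½aΔt²; chain segment to segment.
0–5 s: v starts -8 m/s; Δx = -8·5 + ½·-2·5² = -65 m; v ends -18 m/s.
5–9 s: v starts -18 m/s; Δx = -18·4 + ½·-10·4² = -152 m; v ends -58 m/s.
9–15 s: v starts -58 m/s; Δx = -58·6 + ½·2·6² = -312 m; v ends -46 m/s.
15–20 s: v starts -46 m/s; Δx = -46·5 + ½·5·5² = -167.5 m; v ends -21 m/s.
x(20) = -9 + Σ Δx = -705.5 m.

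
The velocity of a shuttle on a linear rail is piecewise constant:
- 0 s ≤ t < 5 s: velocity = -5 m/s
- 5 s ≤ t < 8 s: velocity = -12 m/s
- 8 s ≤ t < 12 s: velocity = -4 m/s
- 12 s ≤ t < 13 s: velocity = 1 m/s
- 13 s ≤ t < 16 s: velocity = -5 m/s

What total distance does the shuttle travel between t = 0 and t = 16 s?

93 m

Total distance travelled is ∫|v| dt — sum the magnitudes of each area piece.
0–5 s: |-5| × 5 = 25 m
5–8 s: |-12| × 3 = 36 m
8–12 s: |-4| × 4 = 16 m
12–13 s: |1| × 1 = 1 m
13–16 s: |-5| × 3 = 15 m
Total distance = 93 m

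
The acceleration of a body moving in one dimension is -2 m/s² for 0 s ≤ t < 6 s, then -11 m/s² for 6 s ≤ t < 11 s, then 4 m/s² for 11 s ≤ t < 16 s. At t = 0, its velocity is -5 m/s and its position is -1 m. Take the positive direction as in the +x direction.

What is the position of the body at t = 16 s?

-599.5 m

On each constant-a segment, Δv = aΔt and Δx = v₀Δt + ½aΔt²; chain segment to segment.
0–6 s: v starts -5 m/s; Δx = -5·6 + ½·-2·6² = -66 m; v ends -17 m/s.
6–11 s: v starts -17 m/s; Δx = -17·5 + ½·-11·5² = -222.5 m; v ends -72 m/s.
11–16 s: v starts -72 m/s; Δx = -72·5 + ½·4·5² = -310 m; v ends -52 m/s.
x(16) = -1 + Σ Δx = -599.5 m.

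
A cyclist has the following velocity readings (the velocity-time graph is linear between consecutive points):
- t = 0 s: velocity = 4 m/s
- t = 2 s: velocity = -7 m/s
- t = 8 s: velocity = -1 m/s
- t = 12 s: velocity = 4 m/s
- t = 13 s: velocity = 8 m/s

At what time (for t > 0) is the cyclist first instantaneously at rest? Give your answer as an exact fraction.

v changes sign on 0–2 s (from 4 to -7); the graph is linear there, so v = 0 at t = 0 + (-4)·(2 − 0)/(-7 − 4) = 8/11 s.

t = 8/11 s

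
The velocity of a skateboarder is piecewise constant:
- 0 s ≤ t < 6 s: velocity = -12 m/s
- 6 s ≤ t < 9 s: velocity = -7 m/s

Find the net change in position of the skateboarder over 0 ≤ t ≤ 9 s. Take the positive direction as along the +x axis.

-93 m

Net displacement equals the area under the velocity-time graph (areas below the axis count negative).
0–6 s: -12 × 6 = -72 m
6–9 s: -7 × 3 = -21 m
Net displacement = -93 m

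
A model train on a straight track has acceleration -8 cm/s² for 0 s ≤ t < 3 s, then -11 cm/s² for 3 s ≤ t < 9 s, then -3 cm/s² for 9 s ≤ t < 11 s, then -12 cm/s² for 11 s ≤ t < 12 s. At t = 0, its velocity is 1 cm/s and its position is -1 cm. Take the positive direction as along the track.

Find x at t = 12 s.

-655 cm

On each constant-a segment, Δv = aΔt and Δx = v₀Δt + ½aΔt²; chain segment to segment.
0–3 s: v starts 1 cm/s; Δx = 1·3 + ½·-8·3² = -33 cm; v ends -23 cm/s.
3–9 s: v starts -23 cm/s; Δx = -23·6 + ½·-11·6² = -336 cm; v ends -89 cm/s.
9–11 s: v starts -89 cm/s; Δx = -89·2 + ½·-3·2² = -184 cm; v ends -95 cm/s.
11–12 s: v starts -95 cm/s; Δx = -95·1 + ½·-12·1² = -101 cm; v ends -107 cm/s.
x(12) = -1 + Σ Δx = -655 cm.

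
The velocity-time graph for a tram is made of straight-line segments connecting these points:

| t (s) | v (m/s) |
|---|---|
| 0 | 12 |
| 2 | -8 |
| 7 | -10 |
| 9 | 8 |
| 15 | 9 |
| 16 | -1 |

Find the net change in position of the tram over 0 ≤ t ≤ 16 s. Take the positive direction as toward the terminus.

Displacement is the signed area under the v-t curve.
0–2 s: ½(12 + -8)(2) = 4 m
2–7 s: ½(-8 + -10)(5) = -45 m
7–9 s: ½(-10 + 8)(2) = -2 m
9–15 s: ½(8 + 9)(6) = 51 m
15–16 s: ½(9 + -1)(1) = 4 m
Net displacement = 12 m

12 m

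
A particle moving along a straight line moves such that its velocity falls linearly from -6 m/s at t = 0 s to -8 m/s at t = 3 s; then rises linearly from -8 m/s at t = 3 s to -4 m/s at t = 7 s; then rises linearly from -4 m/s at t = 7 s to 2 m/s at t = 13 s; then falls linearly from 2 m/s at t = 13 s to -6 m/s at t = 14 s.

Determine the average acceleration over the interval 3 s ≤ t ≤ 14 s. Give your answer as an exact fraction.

2/11 m/s²

Average acceleration = Δv/Δt = (-6 − -8)/(14 − 3) = 2/11 m/s².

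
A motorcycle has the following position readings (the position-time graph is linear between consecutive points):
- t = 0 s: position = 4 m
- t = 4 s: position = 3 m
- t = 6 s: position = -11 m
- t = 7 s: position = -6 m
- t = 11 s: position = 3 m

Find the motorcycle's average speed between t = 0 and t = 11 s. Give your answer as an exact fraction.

Average speed = (total path length)/(elapsed time); on a piecewise-linear x-t graph the path length is Σ|Δx|.
0–4 s: |Δx| = |3 − 4| = 1 m
4–6 s: |Δx| = |-11 − 3| = 14 m
6–7 s: |Δx| = |-6 − -11| = 5 m
7–11 s: |Δx| = |3 − -6| = 9 m
Total path = 29 m; average speed = 29/11 = 29/11 m/s.

29/11 m/s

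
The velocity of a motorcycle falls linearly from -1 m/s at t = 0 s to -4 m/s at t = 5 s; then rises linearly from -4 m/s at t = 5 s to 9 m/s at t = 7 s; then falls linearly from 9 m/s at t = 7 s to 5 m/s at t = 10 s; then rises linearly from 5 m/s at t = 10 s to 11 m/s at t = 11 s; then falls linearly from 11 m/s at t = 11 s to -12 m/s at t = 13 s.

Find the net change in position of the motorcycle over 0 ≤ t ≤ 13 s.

20.5 m

Net displacement equals the area under the velocity-time graph (areas below the axis count negative).
0–5 s: ½(-1 + -4)(5) = -12.5 m
5–7 s: ½(-4 + 9)(2) = 5 m
7–10 s: ½(9 + 5)(3) = 21 m
10–11 s: ½(5 + 11)(1) = 8 m
11–13 s: ½(11 + -12)(2) = -1 m
Net displacement = 20.5 m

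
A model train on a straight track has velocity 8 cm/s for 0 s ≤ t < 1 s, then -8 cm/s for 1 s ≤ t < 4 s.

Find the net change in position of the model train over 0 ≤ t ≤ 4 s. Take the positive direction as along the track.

Net displacement equals the area under the velocity-time graph (areas below the axis count negative).
0–1 s: 8 × 1 = 8 cm
1–4 s: -8 × 3 = -24 cm
Net displacement = -16 cm

-16 cm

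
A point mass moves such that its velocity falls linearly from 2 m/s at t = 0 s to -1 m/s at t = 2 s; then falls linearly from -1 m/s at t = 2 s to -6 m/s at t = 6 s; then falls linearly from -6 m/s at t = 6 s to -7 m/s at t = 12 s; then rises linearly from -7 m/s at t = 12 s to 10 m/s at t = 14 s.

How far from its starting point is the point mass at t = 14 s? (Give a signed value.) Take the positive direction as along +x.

-49 m

Displacement is the signed area under the v-t curve.
0–2 s: ½(2 + -1)(2) = 1 m
2–6 s: ½(-1 + -6)(4) = -14 m
6–12 s: ½(-6 + -7)(6) = -39 m
12–14 s: ½(-7 + 10)(2) = 3 m
Net displacement = -49 m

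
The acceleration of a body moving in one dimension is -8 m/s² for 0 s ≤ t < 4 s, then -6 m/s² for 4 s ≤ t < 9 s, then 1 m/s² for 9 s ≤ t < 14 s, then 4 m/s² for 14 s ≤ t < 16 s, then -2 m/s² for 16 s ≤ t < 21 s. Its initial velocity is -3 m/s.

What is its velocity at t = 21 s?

-62 m/s

Δv equals the area under the a-t graph; then v = v₀ + Δv.
0–4 s: -8 × 4 = -32 m/s
4–9 s: -6 × 5 = -30 m/s
9–14 s: 1 × 5 = 5 m/s
14–16 s: 4 × 2 = 8 m/s
16–21 s: -2 × 5 = -10 m/s
Δv = -59 m/s, so v(21) = -3 + (-59) = -62 m/s.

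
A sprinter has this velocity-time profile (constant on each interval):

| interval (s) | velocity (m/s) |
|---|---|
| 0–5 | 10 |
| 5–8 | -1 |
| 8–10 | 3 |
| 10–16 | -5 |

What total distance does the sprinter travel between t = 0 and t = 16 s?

Total distance travelled is ∫|v| dt — sum the magnitudes of each area piece.
0–5 s: |10| × 5 = 50 m
5–8 s: |-1| × 3 = 3 m
8–10 s: |3| × 2 = 6 m
10–16 s: |-5| × 6 = 30 m
Total distance = 89 m

89 m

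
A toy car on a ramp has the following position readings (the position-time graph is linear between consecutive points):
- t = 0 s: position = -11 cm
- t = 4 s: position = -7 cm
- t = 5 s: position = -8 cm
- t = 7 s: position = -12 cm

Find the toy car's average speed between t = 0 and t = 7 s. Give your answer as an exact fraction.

Average speed = (total path length)/(elapsed time); on a piecewise-linear x-t graph the path length is Σ|Δx|.
0–4 s: |Δx| = |-7 − -11| = 4 cm
4–5 s: |Δx| = |-8 − -7| = 1 cm
5–7 s: |Δx| = |-12 − -8| = 4 cm
Total path = 9 cm; average speed = 9/7 = 9/7 cm/s.

9/7 cm/s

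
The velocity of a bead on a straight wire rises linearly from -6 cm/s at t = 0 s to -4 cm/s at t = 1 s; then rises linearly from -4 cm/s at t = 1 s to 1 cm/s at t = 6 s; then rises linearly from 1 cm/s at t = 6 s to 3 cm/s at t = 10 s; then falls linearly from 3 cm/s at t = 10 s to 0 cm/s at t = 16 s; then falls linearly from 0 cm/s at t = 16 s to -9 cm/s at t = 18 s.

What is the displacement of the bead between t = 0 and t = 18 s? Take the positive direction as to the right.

Net displacement equals the area under the velocity-time graph (areas below the axis count negative).
0–1 s: ½(-6 + -4)(1) = -5 cm
1–6 s: ½(-4 + 1)(5) = -7.5 cm
6–10 s: ½(1 + 3)(4) = 8 cm
10–16 s: ½(3 + 0)(6) = 9 cm
16–18 s: ½(0 + -9)(2) = -9 cm
Net displacement = -4.5 cm

-4.5 cm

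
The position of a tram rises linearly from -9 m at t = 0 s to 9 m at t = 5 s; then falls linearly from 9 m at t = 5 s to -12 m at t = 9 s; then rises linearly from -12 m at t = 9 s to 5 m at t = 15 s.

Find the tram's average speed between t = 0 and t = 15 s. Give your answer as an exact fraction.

56/15 m/s

Average speed = (total path length)/(elapsed time); on a piecewise-linear x-t graph the path length is Σ|Δx|.
0–5 s: |Δx| = |9 − -9| = 18 m
5–9 s: |Δx| = |-12 − 9| = 21 m
9–15 s: |Δx| = |5 − -12| = 17 m
Total path = 56 m; average speed = 56/15 = 56/15 m/s.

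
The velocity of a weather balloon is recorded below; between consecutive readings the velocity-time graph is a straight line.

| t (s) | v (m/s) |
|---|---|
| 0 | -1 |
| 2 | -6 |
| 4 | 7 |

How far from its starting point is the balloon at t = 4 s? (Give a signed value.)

-6 m

Displacement is the signed area under the v-t curve.
0–2 s: ½(-1 + -6)(2) = -7 m
2–4 s: ½(-6 + 7)(2) = 1 m
Net displacement = -6 m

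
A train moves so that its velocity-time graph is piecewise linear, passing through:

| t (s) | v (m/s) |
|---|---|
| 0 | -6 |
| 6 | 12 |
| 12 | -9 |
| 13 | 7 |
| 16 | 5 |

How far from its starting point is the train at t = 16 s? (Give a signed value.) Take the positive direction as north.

44 m

Displacement is the signed area under the v-t curve.
0–6 s: ½(-6 + 12)(6) = 18 m
6–12 s: ½(12 + -9)(6) = 9 m
12–13 s: ½(-9 + 7)(1) = -1 m
13–16 s: ½(7 + 5)(3) = 18 m
Net displacement = 44 m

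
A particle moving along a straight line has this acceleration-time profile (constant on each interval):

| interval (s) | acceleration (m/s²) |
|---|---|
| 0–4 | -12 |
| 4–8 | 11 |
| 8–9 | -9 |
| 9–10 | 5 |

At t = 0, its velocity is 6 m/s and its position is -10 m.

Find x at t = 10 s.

-169 m

On each constant-a segment, Δv = aΔt and Δx = v₀Δt + ½aΔt²; chain segment to segment.
0–4 s: v starts 6 m/s; Δx = 6·4 + ½·-12·4² = -72 m; v ends -42 m/s.
4–8 s: v starts -42 m/s; Δx = -42·4 + ½·11·4² = -80 m; v ends 2 m/s.
8–9 s: v starts 2 m/s; Δx = 2·1 + ½·-9·1² = -2.5 m; v ends -7 m/s.
9–10 s: v starts -7 m/s; Δx = -7·1 + ½·5·1² = -4.5 m; v ends -2 m/s.
x(10) = -10 + Σ Δx = -169 m.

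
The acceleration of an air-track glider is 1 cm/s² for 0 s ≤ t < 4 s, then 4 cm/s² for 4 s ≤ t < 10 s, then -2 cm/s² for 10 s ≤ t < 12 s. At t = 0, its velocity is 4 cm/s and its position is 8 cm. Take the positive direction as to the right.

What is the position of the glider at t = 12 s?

On each constant-a segment, Δv = aΔt and Δx = v₀Δt + ½aΔt²; chain segment to segment.
0–4 s: v starts 4 cm/s; Δx = 4·4 + ½·1·4² = 24 cm; v ends 8 cm/s.
4–10 s: v starts 8 cm/s; Δx = 8·6 + ½·4·6² = 120 cm; v ends 32 cm/s.
10–12 s: v starts 32 cm/s; Δx = 32·2 + ½·-2·2² = 60 cm; v ends 28 cm/s.
x(12) = 8 + Σ Δx = 212 cm.

212 cm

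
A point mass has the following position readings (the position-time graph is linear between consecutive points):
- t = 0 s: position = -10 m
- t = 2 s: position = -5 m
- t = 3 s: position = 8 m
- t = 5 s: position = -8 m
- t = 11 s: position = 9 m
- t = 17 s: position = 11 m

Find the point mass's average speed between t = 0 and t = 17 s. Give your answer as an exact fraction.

53/17 m/s

Average speed = (total path length)/(elapsed time); on a piecewise-linear x-t graph the path length is Σ|Δx|.
0–2 s: |Δx| = |-5 − -10| = 5 m
2–3 s: |Δx| = |8 − -5| = 13 m
3–5 s: |Δx| = |-8 − 8| = 16 m
5–11 s: |Δx| = |9 − -8| = 17 m
11–17 s: |Δx| = |11 − 9| = 2 m
Total path = 53 m; average speed = 53/17 = 53/17 m/s.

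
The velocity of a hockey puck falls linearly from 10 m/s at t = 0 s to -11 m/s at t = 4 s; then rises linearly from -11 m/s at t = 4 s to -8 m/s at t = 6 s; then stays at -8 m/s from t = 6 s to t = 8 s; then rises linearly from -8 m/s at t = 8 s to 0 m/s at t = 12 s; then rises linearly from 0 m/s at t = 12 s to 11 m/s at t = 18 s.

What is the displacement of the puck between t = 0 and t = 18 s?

Displacement is the signed area under the v-t curve.
0–4 s: ½(10 + -11)(4) = -2 m
4–6 s: ½(-11 + -8)(2) = -19 m
6–8 s: -8 × 2 = -16 m
8–12 s: ½(-8 + 0)(4) = -16 m
12–18 s: ½(0 + 11)(6) = 33 m
Net displacement = -20 m

-20 m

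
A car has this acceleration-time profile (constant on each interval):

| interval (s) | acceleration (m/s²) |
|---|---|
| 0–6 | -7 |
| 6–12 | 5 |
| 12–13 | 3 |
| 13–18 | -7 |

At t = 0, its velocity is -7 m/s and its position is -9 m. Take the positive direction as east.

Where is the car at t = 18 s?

On each constant-a segment, Δv = aΔt and Δx = v₀Δt + ½aΔt²; chain segment to segment.
0–6 s: v starts -7 m/s; Δx = -7·6 + ½·-7·6² = -168 m; v ends -49 m/s.
6–12 s: v starts -49 m/s; Δx = -49·6 + ½·5·6² = -204 m; v ends -19 m/s.
12–13 s: v starts -19 m/s; Δx = -19·1 + ½·3·1² = -17.5 m; v ends -16 m/s.
13–18 s: v starts -16 m/s; Δx = -16·5 + ½·-7·5² = -167.5 m; v ends -51 m/s.
x(18) = -9 + Σ Δx = -566 m.

-566 m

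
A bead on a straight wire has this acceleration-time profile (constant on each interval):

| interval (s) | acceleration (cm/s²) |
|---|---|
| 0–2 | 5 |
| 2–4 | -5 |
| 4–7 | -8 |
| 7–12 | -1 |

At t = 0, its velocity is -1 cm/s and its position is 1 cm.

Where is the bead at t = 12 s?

-159.5 cm

On each constant-a segment, Δv = aΔt and Δx = v₀Δt + ½aΔt²; chain segment to segment.
0–2 s: v starts -1 cm/s; Δx = -1·2 + ½·5·2² = 8 cm; v ends 9 cm/s.
2–4 s: v starts 9 cm/s; Δx = 9·2 + ½·-5·2² = 8 cm; v ends -1 cm/s.
4–7 s: v starts -1 cm/s; Δx = -1·3 + ½·-8·3² = -39 cm; v ends -25 cm/s.
7–12 s: v starts -25 cm/s; Δx = -25·5 + ½·-1·5² = -137.5 cm; v ends -30 cm/s.
x(12) = 1 + Σ Δx = -159.5 cm.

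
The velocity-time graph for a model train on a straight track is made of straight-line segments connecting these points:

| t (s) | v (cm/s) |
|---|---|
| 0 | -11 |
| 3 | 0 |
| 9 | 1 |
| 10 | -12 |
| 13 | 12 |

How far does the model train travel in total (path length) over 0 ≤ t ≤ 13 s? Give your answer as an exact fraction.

560/13 cm

Total distance travelled is ∫|v| dt — sum the magnitudes of each area piece.
0–3 s: |½(-11 + 0)(3)| = 16.5 cm
3–9 s: |½(0 + 1)(6)| = 3 cm
9–10 s: v = 0 at t = 118/13 s; triangle areas 1/26 + 72/13 = 145/26 cm
10–13 s: v = 0 at t = 11.5 s; triangle areas 9 + 9 = 18 cm
Total distance = 560/13 cm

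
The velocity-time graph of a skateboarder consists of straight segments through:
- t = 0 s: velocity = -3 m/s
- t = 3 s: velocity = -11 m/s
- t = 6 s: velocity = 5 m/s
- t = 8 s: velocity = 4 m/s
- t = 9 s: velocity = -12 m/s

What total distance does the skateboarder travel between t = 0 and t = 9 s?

Distance (not displacement) is the total path length: add the absolute areas under v-t.
0–3 s: |½(-3 + -11)(3)| = 21 m
3–6 s: v = 0 at t = 5.0625 s; triangle areas 11.34375 + 2.34375 = 13.6875 m
6–8 s: |½(5 + 4)(2)| = 9 m
8–9 s: v = 0 at t = 8.25 s; triangle areas 0.5 + 4.5 = 5 m
Total distance = 48.6875 m

48.6875 m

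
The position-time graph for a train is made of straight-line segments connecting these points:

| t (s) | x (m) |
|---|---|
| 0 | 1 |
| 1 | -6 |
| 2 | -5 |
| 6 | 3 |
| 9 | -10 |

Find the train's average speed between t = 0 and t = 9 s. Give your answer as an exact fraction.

Average speed = (total path length)/(elapsed time); on a piecewise-linear x-t graph the path length is Σ|Δx|.
0–1 s: |Δx| = |-6 − 1| = 7 m
1–2 s: |Δx| = |-5 − -6| = 1 m
2–6 s: |Δx| = |3 − -5| = 8 m
6–9 s: |Δx| = |-10 − 3| = 13 m
Total path = 29 m; average speed = 29/9 = 29/9 m/s.

29/9 m/s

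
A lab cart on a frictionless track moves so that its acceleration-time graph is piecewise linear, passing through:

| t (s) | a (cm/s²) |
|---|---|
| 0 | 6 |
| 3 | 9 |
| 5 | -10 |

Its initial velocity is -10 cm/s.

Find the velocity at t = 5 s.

11.5 cm/s

Δv equals the area under the a-t graph; then v = v₀ + Δv.
0–3 s: ½(6 + 9)(3) = 22.5 cm/s
3–5 s: ½(9 + -10)(2) = -1 cm/s
Δv = 21.5 cm/s, so v(5) = -10 + (21.5) = 11.5 cm/s.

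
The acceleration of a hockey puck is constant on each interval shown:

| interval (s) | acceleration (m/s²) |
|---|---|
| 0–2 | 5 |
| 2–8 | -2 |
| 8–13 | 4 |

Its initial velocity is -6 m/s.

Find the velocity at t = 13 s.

12 m/s

Δv equals the area under the a-t graph; then v = v₀ + Δv.
0–2 s: 5 × 2 = 10 m/s
2–8 s: -2 × 6 = -12 m/s
8–13 s: 4 × 5 = 20 m/s
Δv = 18 m/s, so v(13) = -6 + (18) = 12 m/s.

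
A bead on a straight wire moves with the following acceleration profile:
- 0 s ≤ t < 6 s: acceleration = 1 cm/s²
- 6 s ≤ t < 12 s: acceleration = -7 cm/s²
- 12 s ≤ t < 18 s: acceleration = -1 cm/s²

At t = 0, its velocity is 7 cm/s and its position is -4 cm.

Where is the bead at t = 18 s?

On each constant-a segment, Δv = aΔt and Δx = v₀Δt + ½aΔt²; chain segment to segment.
0–6 s: v starts 7 cm/s; Δx = 7·6 + ½·1·6² = 60 cm; v ends 13 cm/s.
6–12 s: v starts 13 cm/s; Δx = 13·6 + ½·-7·6² = -48 cm; v ends -29 cm/s.
12–18 s: v starts -29 cm/s; Δx = -29·6 + ½·-1·6² = -192 cm; v ends -35 cm/s.
x(18) = -4 + Σ Δx = -184 cm.

-184 cm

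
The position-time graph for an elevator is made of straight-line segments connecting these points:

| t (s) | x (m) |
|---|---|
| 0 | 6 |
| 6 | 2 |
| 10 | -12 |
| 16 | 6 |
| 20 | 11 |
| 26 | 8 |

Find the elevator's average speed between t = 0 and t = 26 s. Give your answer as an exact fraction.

Average speed = (total path length)/(elapsed time); on a piecewise-linear x-t graph the path length is Σ|Δx|.
0–6 s: |Δx| = |2 − 6| = 4 m
6–10 s: |Δx| = |-12 − 2| = 14 m
10–16 s: |Δx| = |6 − -12| = 18 m
16–20 s: |Δx| = |11 − 6| = 5 m
20–26 s: |Δx| = |8 − 11| = 3 m
Total path = 44 m; average speed = 44/26 = 22/13 m/s.

22/13 m/s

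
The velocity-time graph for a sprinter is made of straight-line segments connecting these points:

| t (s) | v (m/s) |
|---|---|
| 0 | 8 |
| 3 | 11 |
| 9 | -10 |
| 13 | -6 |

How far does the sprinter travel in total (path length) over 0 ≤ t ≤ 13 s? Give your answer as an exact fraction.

1289/14 m

Total distance travelled is ∫|v| dt — sum the magnitudes of each area piece.
0–3 s: |½(8 + 11)(3)| = 28.5 m
3–9 s: v = 0 at t = 43/7 s; triangle areas 121/7 + 100/7 = 221/7 m
9–13 s: |½(-10 + -6)(4)| = 32 m
Total distance = 1289/14 m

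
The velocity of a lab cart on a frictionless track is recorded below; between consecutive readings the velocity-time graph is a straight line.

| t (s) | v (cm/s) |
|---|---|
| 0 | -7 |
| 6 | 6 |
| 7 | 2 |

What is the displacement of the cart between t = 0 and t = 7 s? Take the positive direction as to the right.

1 cm

Displacement is the signed area under the v-t curve.
0–6 s: ½(-7 + 6)(6) = -3 cm
6–7 s: ½(6 + 2)(1) = 4 cm
Net displacement = 1 cm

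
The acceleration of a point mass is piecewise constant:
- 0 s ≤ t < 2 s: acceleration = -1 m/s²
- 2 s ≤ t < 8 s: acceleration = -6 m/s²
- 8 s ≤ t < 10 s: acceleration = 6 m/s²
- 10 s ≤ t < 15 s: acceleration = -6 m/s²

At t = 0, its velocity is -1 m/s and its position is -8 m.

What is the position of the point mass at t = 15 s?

On each constant-a segment, Δv = aΔt and Δx = v₀Δt + ½aΔt²; chain segment to segment.
0–2 s: v starts -1 m/s; Δx = -1·2 + ½·-1·2² = -4 m; v ends -3 m/s.
2–8 s: v starts -3 m/s; Δx = -3·6 + ½·-6·6² = -126 m; v ends -39 m/s.
8–10 s: v starts -39 m/s; Δx = -39·2 + ½·6·2² = -66 m; v ends -27 m/s.
10–15 s: v starts -27 m/s; Δx = -27·5 + ½·-6·5² = -210 m; v ends -57 m/s.
x(15) = -8 + Σ Δx = -414 m.

-414 m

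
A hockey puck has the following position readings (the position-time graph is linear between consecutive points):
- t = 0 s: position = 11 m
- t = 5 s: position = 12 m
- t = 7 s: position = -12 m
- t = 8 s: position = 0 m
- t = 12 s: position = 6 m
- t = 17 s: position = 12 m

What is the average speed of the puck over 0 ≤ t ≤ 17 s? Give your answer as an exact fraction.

49/17 m/s

Average speed = (total path length)/(elapsed time); on a piecewise-linear x-t graph the path length is Σ|Δx|.
0–5 s: |Δx| = |12 − 11| = 1 m
5–7 s: |Δx| = |-12 − 12| = 24 m
7–8 s: |Δx| = |0 − -12| = 12 m
8–12 s: |Δx| = |6 − 0| = 6 m
12–17 s: |Δx| = |12 − 6| = 6 m
Total path = 49 m; average speed = 49/17 = 49/17 m/s.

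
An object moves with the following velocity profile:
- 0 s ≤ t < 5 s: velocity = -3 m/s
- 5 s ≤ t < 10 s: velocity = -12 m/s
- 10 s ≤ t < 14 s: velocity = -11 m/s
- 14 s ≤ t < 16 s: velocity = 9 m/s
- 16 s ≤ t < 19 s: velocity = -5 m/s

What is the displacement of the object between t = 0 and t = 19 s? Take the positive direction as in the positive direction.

-116 m

Net displacement equals the area under the velocity-time graph (areas below the axis count negative).
0–5 s: -3 × 5 = -15 m
5–10 s: -12 × 5 = -60 m
10–14 s: -11 × 4 = -44 m
14–16 s: 9 × 2 = 18 m
16–19 s: -5 × 3 = -15 m
Net displacement = -116 m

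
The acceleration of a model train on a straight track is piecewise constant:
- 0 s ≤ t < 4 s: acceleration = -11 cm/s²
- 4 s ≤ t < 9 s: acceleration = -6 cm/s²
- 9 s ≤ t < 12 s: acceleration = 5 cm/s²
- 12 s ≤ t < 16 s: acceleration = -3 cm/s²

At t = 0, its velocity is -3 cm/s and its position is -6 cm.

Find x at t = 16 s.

-896.5 cm

On each constant-a segment, Δv = aΔt and Δx = v₀Δt + ½aΔt²; chain segment to segment.
0–4 s: v starts -3 cm/s; Δx = -3·4 + ½·-11·4² = -100 cm; v ends -47 cm/s.
4–9 s: v starts -47 cm/s; Δx = -47·5 + ½·-6·5² = -310 cm; v ends -77 cm/s.
9–12 s: v starts -77 cm/s; Δx = -77·3 + ½·5·3² = -208.5 cm; v ends -62 cm/s.
12–16 s: v starts -62 cm/s; Δx = -62·4 + ½·-3·4² = -272 cm; v ends -74 cm/s.
x(16) = -6 + Σ Δx = -896.5 cm.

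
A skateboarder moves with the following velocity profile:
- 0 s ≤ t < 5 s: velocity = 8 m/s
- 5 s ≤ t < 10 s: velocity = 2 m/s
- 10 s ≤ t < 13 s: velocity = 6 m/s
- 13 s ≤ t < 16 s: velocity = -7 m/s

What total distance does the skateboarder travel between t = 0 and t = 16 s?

Distance (not displacement) is the total path length: add the absolute areas under v-t.
0–5 s: |8| × 5 = 40 m
5–10 s: |2| × 5 = 10 m
10–13 s: |6| × 3 = 18 m
13–16 s: |-7| × 3 = 21 m
Total distance = 89 m

89 m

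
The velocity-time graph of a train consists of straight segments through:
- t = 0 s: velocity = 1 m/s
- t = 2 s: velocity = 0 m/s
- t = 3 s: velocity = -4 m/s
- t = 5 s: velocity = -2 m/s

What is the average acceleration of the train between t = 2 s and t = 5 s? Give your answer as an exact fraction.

Average acceleration = Δv/Δt = (-2 − 0)/(5 − 2) = -2/3 m/s².

-2/3 m/s²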